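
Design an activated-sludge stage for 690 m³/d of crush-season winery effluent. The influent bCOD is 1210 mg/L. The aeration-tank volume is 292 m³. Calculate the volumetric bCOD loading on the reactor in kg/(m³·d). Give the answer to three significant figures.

L_v ≈ 2.86 kg bCOD/(m³·d)

Applied bCOD load per unit volume = Q·S₀/V = (690 × 1210/1000)/292.0 = 2.859 kg bCOD·m⁻³·d⁻¹.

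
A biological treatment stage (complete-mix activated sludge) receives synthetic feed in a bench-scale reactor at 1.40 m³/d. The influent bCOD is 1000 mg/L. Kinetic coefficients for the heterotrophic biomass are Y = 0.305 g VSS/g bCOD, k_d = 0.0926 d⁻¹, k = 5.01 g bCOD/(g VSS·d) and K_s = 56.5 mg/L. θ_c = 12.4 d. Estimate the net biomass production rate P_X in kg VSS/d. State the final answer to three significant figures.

P_X ≈ 0.197 kg VSS/d

From the Monod/SRT balance for a CMAS, S = K_s·(1+k_d θ_c)/[θ_c·(Y k − k_d) − 1] = 56.5 × (1 + 0.0926 × 12.4) / [12.4 × (0.305 × 5.01 − 0.0926) − 1] = 121.4 / 16.80 = 7.225 mg/L.
Correct the yield for decay: Y_obs = Y/(1 + k_d θ_c) = 0.305 / (1 + 0.0926 × 12.4) = 0.305 / 2.148 = 0.1420.
Q·(S₀ − S) = 1.40 × (1000 − 7.22) × 10⁻³ = 1.390 kg/d removed.
Biomass produced: P_X = Y_obs·Q·ΔS = 0.1420 × 1.390 ≈ 0.1973 kg VSS/d.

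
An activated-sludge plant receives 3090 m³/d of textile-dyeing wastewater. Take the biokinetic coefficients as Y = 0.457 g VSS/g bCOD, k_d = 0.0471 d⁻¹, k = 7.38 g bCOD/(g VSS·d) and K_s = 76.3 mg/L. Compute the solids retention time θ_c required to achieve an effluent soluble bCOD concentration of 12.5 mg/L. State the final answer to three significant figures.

Specific growth rate at S = 12.5 mg/L: μ = YkS/(K_s+S) = 0.457·7.38·12.5/(76.3+12.5) = 0.4748 d⁻¹.
1/θ_c = 0.4748 − 0.0471 = 0.4277 d⁻¹, so θ_c = 2.338 d.

θ_c ≈ 2.34 d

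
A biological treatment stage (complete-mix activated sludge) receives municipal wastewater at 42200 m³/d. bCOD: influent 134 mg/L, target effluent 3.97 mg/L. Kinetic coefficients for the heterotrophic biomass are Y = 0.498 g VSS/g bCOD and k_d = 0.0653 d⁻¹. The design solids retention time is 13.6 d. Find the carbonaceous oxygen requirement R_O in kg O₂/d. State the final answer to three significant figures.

R_O ≈ 3430 kg O₂/d

Observed yield with endogenous decay: Y_obs = Y / (1 + k_d·θ_c) = 0.498 / (1 + 0.0653 × 13.6) = 0.498 / 1.888 = 0.2638 g VSS/g bCOD.
Substrate removed = Q·(S₀ − S) = 42200 m³/d × (134 − 3.97) g/m³ = 5.49×10^6 g/d = 5487 kg/d.
Biomass synthesised: P_X = Y_obs × 5487 = 1447 kg VSS/d.
R_O = Q·ΔS − 1.42 P_X = 5487 − 2055 = 3432 kg O₂/d.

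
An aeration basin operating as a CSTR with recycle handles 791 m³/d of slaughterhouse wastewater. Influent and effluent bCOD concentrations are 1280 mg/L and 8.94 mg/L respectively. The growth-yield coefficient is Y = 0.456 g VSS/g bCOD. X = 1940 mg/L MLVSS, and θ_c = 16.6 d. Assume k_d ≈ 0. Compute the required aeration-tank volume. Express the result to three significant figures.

V ≈ 3920 m³

With k_d = 0 the design equation reduces to V = Y Q (S₀−S) θ_c / X = 0.456 × 791 × (1280 − 8.94) × 16.6 / 1940 = 3923 m³.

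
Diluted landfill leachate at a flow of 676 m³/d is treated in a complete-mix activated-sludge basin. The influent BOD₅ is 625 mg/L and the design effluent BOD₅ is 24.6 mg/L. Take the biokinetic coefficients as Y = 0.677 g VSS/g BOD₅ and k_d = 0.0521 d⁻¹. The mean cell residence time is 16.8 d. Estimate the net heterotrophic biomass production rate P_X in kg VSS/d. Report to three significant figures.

Correct the yield for decay: Y_obs = Y/(1 + k_d θ_c) = 0.677 / (1 + 0.0521 × 16.8) = 0.677 / 1.875 = 0.3610.
ΔS = 625 − 24.6 = 600.4 mg/L, so the substrate removal rate is 676 × 600.4/1000 = 405.9 kg BOD₅/d.
Net biomass production P_X = Y_obs × Q·(S₀ − S) = 0.3610 × 405.9 = 146.5 kg VSS/d.

P_X ≈ 147 kg VSS/d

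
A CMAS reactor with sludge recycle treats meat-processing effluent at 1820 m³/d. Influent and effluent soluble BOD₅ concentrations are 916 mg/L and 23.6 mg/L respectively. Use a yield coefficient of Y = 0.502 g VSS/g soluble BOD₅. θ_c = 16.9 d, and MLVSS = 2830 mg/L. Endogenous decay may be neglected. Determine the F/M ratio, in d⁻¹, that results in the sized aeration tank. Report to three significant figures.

Biomass mass balance (decay neglected): V·X = Y·Q·(S₀ − S)·θ_c, so V = 0.502 × 1820 × (916 − 23.6) × 16.9 / 2830 = 4869 m³.
F/M = Q·S₀ / (V·X) = 1820 × 916 / (4869 × 2830) = 0.1210 g soluble BOD₅·(g VSS·d)⁻¹.

F/M ≈ 0.121 d⁻¹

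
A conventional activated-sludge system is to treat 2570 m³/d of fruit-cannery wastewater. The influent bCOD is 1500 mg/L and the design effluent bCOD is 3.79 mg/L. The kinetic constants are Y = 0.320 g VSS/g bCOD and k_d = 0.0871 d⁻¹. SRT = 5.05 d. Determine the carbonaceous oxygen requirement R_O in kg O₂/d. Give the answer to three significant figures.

The observed yield is Y_obs = Y/(1 + k_d·θ_c) = 0.320 / (1 + 0.0871 × 5.05) = 0.320 / 1.440 = 0.2222 g VSS per g bCOD removed.
ΔS = 1500 − 3.79 = 1496 mg/L, so the substrate removal rate is 2570 × 1496/1000 = 3845 kg bCOD/d.
Biomass synthesised: P_X = Y_obs × 3845 = 854.6 kg VSS/d.
R_O = Q·(S₀ − S) − 1.42·P_X = 3845 − 1.42 × 854.6 = 2632 kg O₂/d.

R_O ≈ 2630 kg O₂/d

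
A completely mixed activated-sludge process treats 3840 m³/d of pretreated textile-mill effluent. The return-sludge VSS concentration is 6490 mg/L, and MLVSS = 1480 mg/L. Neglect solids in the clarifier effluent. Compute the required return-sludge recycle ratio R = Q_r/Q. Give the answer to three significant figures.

R ≈ 0.295

R = Q_r/Q = X/(X_r − X) = 1480 / (6490 − 1480) = 0.2954.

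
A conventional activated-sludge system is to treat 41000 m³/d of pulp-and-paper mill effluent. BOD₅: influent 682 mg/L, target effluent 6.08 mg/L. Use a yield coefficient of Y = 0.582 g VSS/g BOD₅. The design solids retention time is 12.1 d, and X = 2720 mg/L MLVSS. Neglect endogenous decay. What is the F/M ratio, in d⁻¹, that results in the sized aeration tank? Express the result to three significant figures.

Biomass mass balance (decay neglected): V·X = Y·Q·(S₀ − S)·θ_c, so V = 0.582 × 41000 × (682 − 6.08) × 12.1 / 2720 = 71749 m³.
F/M = Q·S₀ / (V·X) = 41000 × 682 / (71749 × 2720) = 0.1433 g BOD₅·(g VSS·d)⁻¹.

F/M ≈ 0.143 d⁻¹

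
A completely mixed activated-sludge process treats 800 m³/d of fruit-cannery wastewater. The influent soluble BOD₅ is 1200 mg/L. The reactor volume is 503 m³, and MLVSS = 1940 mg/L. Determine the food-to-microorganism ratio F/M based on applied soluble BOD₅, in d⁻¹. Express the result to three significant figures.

F/M ≈ 0.984 d⁻¹

Food-to-microorganism ratio F/M = Q S₀ / (V X) = 800 × 1200 / (503.0 × 1940) = 0.9838 d⁻¹.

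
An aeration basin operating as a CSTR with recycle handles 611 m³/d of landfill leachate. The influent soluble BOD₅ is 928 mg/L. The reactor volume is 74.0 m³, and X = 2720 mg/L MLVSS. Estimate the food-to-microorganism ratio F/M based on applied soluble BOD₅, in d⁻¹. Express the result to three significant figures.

F/M ≈ 2.82 d⁻¹

Food-to-microorganism ratio F/M = Q S₀ / (V X) = 611 × 928 / (74.00 × 2720) = 2.817 d⁻¹.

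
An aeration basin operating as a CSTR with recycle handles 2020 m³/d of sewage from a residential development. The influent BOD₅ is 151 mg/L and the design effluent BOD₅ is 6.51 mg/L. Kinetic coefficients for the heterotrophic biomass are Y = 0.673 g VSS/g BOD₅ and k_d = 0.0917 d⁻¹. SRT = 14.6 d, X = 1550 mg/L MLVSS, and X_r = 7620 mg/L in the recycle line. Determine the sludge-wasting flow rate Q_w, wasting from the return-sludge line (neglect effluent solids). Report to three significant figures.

Rearranging the biomass balance for a CMAS with decay, V = Y·Q·ΔS·θ_c / [X·(1+k_d θ_c)] = 0.673 × 2020 × (151 − 6.51) × 14.6 / [1550 × (1 + 0.0917 × 14.6)] = 2.87×10^6 / 3625 = 791.1 m³.
θ_c = V·X/(Q_w·X_r) when wasting from the recycle, so Q_w = V·X/(θ_c·X_r) = 791.1 × 1550 / (14.6 × 7620) = 11.02 m³/d.

Q_w ≈ 11.0 m³/d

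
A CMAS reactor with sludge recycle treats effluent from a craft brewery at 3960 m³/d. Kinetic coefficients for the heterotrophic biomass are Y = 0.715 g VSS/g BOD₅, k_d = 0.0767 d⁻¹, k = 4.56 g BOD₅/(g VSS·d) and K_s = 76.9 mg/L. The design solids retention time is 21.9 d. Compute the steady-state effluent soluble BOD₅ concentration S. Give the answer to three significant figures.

S ≈ 3.00 mg/L

Effluent substrate depends only on kinetics and SRT: S = K_s(1 + k_d θ_c) / [θ_c(Yk − k_d) − 1] = 76.9 × (1 + 0.0767 × 21.9) / [21.9 × (0.715 × 4.56 − 0.0767) − 1] = 206.1 / 68.72 = 2.999 mg/L.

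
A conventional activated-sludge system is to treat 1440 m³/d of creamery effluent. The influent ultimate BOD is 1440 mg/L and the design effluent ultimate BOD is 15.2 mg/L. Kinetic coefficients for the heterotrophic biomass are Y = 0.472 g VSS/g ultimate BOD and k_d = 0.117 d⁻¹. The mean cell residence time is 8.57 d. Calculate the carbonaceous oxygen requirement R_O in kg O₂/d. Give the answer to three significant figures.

R_O ≈ 1370 kg O₂/d

Observed yield with endogenous decay: Y_obs = Y / (1 + k_d·θ_c) = 0.472 / (1 + 0.117 × 8.57) = 0.472 / 2.003 = 0.2357 g VSS/g ultimate BOD.
Q·(S₀ − S) = 1440 × (1440 − 15.2) × 10⁻³ = 2052 kg/d removed.
Biomass synthesised: P_X = Y_obs × 2052 = 483.6 kg VSS/d.
R_O = Q·ΔS − 1.42 P_X = 2052 − 686.6 = 1365 kg O₂/d.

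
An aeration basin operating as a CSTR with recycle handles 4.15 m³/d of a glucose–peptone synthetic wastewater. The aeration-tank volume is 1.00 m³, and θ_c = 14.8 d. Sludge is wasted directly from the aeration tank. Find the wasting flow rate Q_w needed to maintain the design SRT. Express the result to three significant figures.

For wasting at MLVSS concentration, Q_w = V/θ_c = 1.000/14.8 = 0.06757 m³/d.

Q_w ≈ 0.0676 m³/d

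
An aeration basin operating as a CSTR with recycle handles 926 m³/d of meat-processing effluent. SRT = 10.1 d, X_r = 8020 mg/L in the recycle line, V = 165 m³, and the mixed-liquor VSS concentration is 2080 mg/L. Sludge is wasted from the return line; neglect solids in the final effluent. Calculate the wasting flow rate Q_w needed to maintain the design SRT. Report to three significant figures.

Q_w ≈ 4.24 m³/d

Wasting from the return line (neglecting effluent solids): Q_w = V·X / (θ_c·X_r) = 165.0 × 2080 / (10.1 × 8020) = 4.237 m³/d.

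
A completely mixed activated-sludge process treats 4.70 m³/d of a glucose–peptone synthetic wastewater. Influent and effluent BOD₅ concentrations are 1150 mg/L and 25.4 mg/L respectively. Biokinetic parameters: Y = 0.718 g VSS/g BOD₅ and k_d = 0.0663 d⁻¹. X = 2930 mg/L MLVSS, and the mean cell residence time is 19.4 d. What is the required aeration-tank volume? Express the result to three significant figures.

V ≈ 11.0 m³

Steady-state biomass mass balance: V·X·(1 + k_d·θ_c) = Y·Q·(S₀ − S)·θ_c, so V = 0.718 × 4.70 × (1150 − 25.4) × 19.4 / [2930 × (1 + 0.0663 × 19.4)] = 7.36×10^4 / 6699 = 10.99 m³.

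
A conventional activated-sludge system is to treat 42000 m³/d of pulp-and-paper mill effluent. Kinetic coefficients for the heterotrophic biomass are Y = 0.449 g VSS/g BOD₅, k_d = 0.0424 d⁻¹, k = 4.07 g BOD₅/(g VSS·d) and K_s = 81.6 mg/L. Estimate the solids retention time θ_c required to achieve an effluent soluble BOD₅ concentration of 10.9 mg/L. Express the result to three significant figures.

At the target effluent, Y k S/(K_s+S) = 0.449×4.07×10.9/92.50 = 0.2153 d⁻¹.
1/θ_c = 0.2153 − 0.0424 = 0.1729 d⁻¹, so θ_c = 5.782 d.

θ_c ≈ 5.78 d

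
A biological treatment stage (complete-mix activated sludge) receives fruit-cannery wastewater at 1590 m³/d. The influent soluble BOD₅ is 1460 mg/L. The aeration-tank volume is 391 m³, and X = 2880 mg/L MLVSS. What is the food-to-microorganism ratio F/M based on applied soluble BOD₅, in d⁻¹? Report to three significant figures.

Food-to-microorganism ratio F/M = Q S₀ / (V X) = 1590 × 1460 / (391.0 × 2880) = 2.061 d⁻¹.

F/M ≈ 2.06 d⁻¹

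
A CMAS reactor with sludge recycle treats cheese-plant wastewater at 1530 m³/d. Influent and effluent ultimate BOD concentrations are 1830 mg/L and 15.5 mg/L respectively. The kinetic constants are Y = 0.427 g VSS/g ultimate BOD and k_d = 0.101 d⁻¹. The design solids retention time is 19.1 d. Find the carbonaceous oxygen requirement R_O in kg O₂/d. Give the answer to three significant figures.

Y_obs = Y / (1 + k_d θ_c) = 0.427 / (1 + 0.101 × 19.1) = 0.427 / 2.929 = 0.1458.
ΔS = 1830 − 15.5 = 1814 mg/L, so the substrate removal rate is 1530 × 1814/1000 = 2776 kg ultimate BOD/d.
P_X = Y_obs·Q·(S₀ − S) = 0.1458 × 2776 = 404.7 kg VSS/d.
R_O = Q·(S₀ − S) − 1.42·P_X = 2776 − 1.42 × 404.7 = 2201 kg O₂/d.

R_O ≈ 2200 kg O₂/d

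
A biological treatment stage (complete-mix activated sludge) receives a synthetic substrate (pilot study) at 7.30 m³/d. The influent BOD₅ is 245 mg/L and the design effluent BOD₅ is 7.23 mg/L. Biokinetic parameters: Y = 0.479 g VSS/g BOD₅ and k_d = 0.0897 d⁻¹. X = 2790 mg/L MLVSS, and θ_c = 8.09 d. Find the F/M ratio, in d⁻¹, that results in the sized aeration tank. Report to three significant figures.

Rearranging the biomass balance for a CMAS with decay, V = Y·Q·ΔS·θ_c / [X·(1+k_d θ_c)] = 0.479 × 7.30 × (245 − 7.23) × 8.09 / [2790 × (1 + 0.0897 × 8.09)] = 6.73×10^3 / 4815 = 1.397 m³.
Food-to-microorganism ratio F/M = Q S₀ / (V X) = 7.30 × 245 / (1.397 × 2790) = 0.4589 d⁻¹.

F/M ≈ 0.459 d⁻¹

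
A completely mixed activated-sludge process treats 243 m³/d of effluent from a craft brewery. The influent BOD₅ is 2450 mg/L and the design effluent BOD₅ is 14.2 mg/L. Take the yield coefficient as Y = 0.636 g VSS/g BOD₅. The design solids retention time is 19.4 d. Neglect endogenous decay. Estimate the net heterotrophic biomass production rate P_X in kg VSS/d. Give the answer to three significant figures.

P_X ≈ 376 kg VSS/d

Since k_d ≈ 0, Y_obs = Y = 0.636 g VSS/g BOD₅.
Mass of BOD₅ removed per day: Q(S₀ − S) = 243 × 2436 g/m³ = 591.9 kg/d.
P_X = Y_obs · Q(S₀ − S) = 0.6360 × 591.9 = 376.4 kg VSS/d.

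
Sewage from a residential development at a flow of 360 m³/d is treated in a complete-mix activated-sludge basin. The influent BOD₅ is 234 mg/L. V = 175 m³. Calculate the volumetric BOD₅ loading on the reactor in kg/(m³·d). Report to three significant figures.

L_v = Q S₀ / V = 360 × 234 × 10⁻³ / 175.0 = 0.4814 kg/(m³·d).

L_v ≈ 0.481 kg BOD₅/(m³·d)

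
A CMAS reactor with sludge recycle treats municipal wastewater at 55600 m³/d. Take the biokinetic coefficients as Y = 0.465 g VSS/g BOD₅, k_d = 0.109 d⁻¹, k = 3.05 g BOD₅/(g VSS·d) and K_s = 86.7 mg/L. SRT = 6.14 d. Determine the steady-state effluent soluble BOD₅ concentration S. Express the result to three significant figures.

For a completely mixed reactor with recycle the Lawrence–McCarty relation gives S = K_s·(1 + k_d·θ_c) / [θ_c·(Y·k − k_d) − 1] = 86.7 × (1 + 0.109 × 6.14) / [6.14 × (0.465 × 3.05 − 0.109) − 1] = 144.7 / 7.039 = 20.56 mg/L.

S ≈ 20.6 mg/L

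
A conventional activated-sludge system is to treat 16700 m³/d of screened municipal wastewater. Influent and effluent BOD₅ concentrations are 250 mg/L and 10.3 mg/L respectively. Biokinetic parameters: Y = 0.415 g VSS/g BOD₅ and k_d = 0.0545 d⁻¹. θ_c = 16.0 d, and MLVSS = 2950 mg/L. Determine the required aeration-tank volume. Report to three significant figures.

V ≈ 4810 m³

Steady-state biomass mass balance: V·X·(1 + k_d·θ_c) = Y·Q·(S₀ − S)·θ_c, so V = 0.415 × 16700 × (250 − 10.3) × 16.0 / [2950 × (1 + 0.0545 × 16.0)] = 2.66×10^7 / 5522 = 4813 m³.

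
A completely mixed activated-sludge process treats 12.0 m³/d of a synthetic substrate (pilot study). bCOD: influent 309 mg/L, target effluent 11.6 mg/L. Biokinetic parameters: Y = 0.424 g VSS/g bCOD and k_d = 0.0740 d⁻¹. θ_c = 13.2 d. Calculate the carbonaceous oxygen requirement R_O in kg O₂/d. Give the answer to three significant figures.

The observed yield is Y_obs = Y/(1 + k_d·θ_c) = 0.424 / (1 + 0.0740 × 13.2) = 0.424 / 1.977 = 0.2145 g VSS per g bCOD removed.
Substrate removed = Q·(S₀ − S) = 12.0 m³/d × (309 − 11.6) g/m³ = 3.57×10^3 g/d = 3.569 kg/d.
P_X = Y_obs·Q·(S₀ − S) = 0.2145 × 3.569 = 0.7655 kg VSS/d.
R_O = Q·ΔS − 1.42 P_X = 3.569 − 1.087 = 2.482 kg O₂/d.

R_O ≈ 2.48 kg O₂/d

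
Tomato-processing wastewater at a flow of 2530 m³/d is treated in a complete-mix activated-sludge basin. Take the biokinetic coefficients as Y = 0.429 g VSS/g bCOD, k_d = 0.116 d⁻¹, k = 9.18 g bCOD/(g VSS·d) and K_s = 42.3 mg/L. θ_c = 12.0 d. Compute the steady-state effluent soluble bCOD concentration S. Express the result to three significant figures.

For a completely mixed reactor with recycle the Lawrence–McCarty relation gives S = K_s·(1 + k_d·θ_c) / [θ_c·(Y·k − k_d) − 1] = 42.3 × (1 + 0.116 × 12.0) / [12.0 × (0.429 × 9.18 − 0.116) − 1] = 101.2 / 44.87 = 2.255 mg/L.

S ≈ 2.26 mg/L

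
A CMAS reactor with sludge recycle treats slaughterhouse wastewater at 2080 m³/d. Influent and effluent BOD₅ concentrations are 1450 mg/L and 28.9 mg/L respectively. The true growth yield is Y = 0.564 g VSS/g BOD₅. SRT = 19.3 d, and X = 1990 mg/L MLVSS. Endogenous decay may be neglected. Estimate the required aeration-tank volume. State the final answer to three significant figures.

V·X = Y·Q·ΔS·θ_c gives V = 0.564 × 2080 × (1450 − 28.9) × 19.3 / 1990 = 16169 m³.

V ≈ 16200 m³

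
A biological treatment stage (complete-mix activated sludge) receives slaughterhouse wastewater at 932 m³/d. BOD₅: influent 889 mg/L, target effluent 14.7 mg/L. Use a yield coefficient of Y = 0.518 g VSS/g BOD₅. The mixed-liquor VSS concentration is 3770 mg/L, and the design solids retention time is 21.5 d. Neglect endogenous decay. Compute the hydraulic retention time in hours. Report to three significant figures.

τ ≈ 62.0 h

Biomass mass balance (decay neglected): V·X = Y·Q·(S₀ − S)·θ_c, so V = 0.518 × 932 × (889 − 14.7) × 21.5 / 3770 = 2407 m³.
HRT = V/Q = 2407 m³ / 932 m³·d⁻¹ = 2.583 d × 24 = 61.99 h.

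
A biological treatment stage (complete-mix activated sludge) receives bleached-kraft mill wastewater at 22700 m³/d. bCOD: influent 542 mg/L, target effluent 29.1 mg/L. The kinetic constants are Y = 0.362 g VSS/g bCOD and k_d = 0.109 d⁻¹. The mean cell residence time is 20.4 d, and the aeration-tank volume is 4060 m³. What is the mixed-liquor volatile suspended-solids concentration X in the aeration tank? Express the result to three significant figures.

X ≈ 6570 mg/L

X = Y·Q·ΔS·θ_c / [V·(1 + k_d θ_c)] = 0.362 × 22700 × (542 − 29.1) × 20.4 / [4060 × (1 + 0.109 × 20.4)] = 6569 mg/L.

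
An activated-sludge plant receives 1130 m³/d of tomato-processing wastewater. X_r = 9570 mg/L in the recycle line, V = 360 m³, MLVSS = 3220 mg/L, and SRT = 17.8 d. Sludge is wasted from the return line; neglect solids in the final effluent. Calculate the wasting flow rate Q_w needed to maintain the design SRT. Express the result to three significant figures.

Q_w ≈ 6.80 m³/d

Wasting from the return line (neglecting effluent solids): Q_w = V·X / (θ_c·X_r) = 360.0 × 3220 / (17.8 × 9570) = 6.805 m³/d.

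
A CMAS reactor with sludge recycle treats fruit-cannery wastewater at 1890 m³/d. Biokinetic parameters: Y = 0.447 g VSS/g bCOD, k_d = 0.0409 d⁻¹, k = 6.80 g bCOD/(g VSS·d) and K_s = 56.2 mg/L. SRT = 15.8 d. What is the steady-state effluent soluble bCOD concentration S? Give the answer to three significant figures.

S ≈ 1.99 mg/L

For a completely mixed reactor with recycle the Lawrence–McCarty relation gives S = K_s·(1 + k_d·θ_c) / [θ_c·(Y·k − k_d) − 1] = 56.2 × (1 + 0.0409 × 15.8) / [15.8 × (0.447 × 6.80 − 0.0409) − 1] = 92.52 / 46.38 = 1.995 mg/L.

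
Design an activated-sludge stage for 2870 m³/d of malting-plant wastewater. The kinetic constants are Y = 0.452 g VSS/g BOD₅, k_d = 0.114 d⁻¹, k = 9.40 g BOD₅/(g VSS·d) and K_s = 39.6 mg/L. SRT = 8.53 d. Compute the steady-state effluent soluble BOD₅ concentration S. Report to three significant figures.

Effluent substrate depends only on kinetics and SRT: S = K_s(1 + k_d θ_c) / [θ_c(Yk − k_d) − 1] = 39.6 × (1 + 0.114 × 8.53) / [8.53 × (0.452 × 9.40 − 0.114) − 1] = 78.11 / 34.27 = 2.279 mg/L.

S ≈ 2.28 mg/L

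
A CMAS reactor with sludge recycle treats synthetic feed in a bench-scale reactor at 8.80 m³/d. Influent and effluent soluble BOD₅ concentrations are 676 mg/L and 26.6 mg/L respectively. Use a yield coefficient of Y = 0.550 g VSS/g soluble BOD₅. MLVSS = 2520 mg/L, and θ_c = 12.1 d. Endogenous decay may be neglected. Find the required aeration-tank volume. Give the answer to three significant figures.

Biomass mass balance (decay neglected): V·X = Y·Q·(S₀ − S)·θ_c, so V = 0.550 × 8.80 × (676 − 26.6) × 12.1 / 2520 = 15.09 m³.

V ≈ 15.1 m³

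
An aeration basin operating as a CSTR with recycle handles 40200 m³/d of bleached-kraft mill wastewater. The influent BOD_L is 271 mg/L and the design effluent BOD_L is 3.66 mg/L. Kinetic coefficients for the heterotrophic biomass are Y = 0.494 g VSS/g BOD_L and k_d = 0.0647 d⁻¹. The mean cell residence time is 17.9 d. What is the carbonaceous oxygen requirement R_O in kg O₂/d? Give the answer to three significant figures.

Observed yield with endogenous decay: Y_obs = Y / (1 + k_d·θ_c) = 0.494 / (1 + 0.0647 × 17.9) = 0.494 / 2.158 = 0.2289 g VSS/g BOD_L.
Mass of BOD_L removed per day: Q(S₀ − S) = 40200 × 267.3 g/m³ = 10747 kg/d.
Biomass synthesised: P_X = Y_obs × 10747 = 2460 kg VSS/d.
Carbonaceous O₂ demand = substrate oxidised − cell-mass equivalent = 10747 − 1.42 × 2460 = 7254 kg O₂/d.

R_O ≈ 7250 kg O₂/d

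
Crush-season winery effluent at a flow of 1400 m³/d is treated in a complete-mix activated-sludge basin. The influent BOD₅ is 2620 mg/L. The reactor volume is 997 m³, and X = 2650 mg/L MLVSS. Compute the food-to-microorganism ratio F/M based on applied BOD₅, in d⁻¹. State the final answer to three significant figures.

Food-to-microorganism ratio F/M = Q S₀ / (V X) = 1400 × 2620 / (997.0 × 2650) = 1.388 d⁻¹.

F/M ≈ 1.39 d⁻¹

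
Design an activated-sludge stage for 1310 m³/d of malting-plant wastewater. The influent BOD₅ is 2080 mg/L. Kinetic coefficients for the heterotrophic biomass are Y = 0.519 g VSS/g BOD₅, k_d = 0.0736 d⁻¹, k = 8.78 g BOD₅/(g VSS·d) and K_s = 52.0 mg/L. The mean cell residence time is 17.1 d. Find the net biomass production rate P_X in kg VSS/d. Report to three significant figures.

P_X ≈ 626 kg VSS/d

For a completely mixed reactor with recycle the Lawrence–McCarty relation gives S = K_s·(1 + k_d·θ_c) / [θ_c·(Y·k − k_d) − 1] = 52.0 × (1 + 0.0736 × 17.1) / [17.1 × (0.519 × 8.78 − 0.0736) − 1] = 117.4 / 75.66 = 1.552 mg/L.
Y_obs = Y / (1 + k_d θ_c) = 0.519 / (1 + 0.0736 × 17.1) = 0.519 / 2.259 = 0.2298.
Mass of BOD₅ removed per day: Q(S₀ − S) = 1310 × 2078 g/m³ = 2723 kg/d.
So the net sludge growth is P_X = 0.2298 × 2723 = 625.7 kg VSS/d.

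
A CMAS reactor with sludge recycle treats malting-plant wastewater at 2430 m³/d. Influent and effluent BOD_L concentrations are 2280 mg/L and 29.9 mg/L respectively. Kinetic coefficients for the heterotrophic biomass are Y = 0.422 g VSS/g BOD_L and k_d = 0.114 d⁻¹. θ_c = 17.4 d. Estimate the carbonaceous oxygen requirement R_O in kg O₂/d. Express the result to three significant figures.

Observed yield with endogenous decay: Y_obs = Y / (1 + k_d·θ_c) = 0.422 / (1 + 0.114 × 17.4) = 0.422 / 2.984 = 0.1414 g VSS/g BOD_L.
Mass of BOD_L removed per day: Q(S₀ − S) = 2430 × 2250 g/m³ = 5468 kg/d.
Biomass synthesised: P_X = Y_obs × 5468 = 773.4 kg VSS/d.
R_O = Q·ΔS − 1.42 P_X = 5468 − 1098 = 4370 kg O₂/d.

R_O ≈ 4370 kg O₂/d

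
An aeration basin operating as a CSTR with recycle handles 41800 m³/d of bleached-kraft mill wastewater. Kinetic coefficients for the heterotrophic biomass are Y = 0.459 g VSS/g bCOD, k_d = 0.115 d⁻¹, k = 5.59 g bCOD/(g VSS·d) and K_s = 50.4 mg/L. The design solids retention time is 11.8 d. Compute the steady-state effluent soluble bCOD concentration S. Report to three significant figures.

S ≈ 4.25 mg/L

From the Monod/SRT balance for a CMAS, S = K_s·(1+k_d θ_c)/[θ_c·(Y k − k_d) − 1] = 50.4 × (1 + 0.115 × 11.8) / [11.8 × (0.459 × 5.59 − 0.115) − 1] = 118.8 / 27.92 = 4.255 mg/L.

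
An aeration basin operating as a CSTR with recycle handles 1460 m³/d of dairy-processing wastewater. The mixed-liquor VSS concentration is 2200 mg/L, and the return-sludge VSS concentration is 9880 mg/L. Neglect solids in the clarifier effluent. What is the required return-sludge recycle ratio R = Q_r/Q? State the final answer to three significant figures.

R ≈ 0.286

Solids balance on the clarifier gives (1+R)X = R·X_r, so R = X/(X_r − X) = 2200 / (9880 − 2200) = 0.2865.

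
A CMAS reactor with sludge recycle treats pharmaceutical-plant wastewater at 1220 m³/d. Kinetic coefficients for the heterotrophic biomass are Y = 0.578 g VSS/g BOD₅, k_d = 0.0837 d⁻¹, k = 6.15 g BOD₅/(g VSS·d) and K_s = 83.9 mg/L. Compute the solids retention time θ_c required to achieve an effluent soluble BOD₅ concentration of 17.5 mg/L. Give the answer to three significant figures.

From 1/θ_c = Y·k·S/(K_s + S) − k_d: Y·k·S/(K_s+S) = 0.578 × 6.15 × 17.5 / (83.9 + 17.5) = 0.6135 d⁻¹.
θ_c = 1/(μ − k_d) = 1/(0.6135 − 0.0837) = 1/0.5298 = 1.888 d.

θ_c ≈ 1.89 d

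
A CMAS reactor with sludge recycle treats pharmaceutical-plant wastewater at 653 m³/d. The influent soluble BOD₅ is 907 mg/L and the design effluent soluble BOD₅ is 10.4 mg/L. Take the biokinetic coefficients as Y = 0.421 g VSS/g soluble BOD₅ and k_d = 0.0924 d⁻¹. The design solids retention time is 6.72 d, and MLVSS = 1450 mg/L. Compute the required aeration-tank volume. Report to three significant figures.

V ≈ 705 m³

Steady-state biomass mass balance: V·X·(1 + k_d·θ_c) = Y·Q·(S₀ − S)·θ_c, so V = 0.421 × 653 × (907 − 10.4) × 6.72 / [1450 × (1 + 0.0924 × 6.72)] = 1.66×10^6 / 2350 = 704.7 m³.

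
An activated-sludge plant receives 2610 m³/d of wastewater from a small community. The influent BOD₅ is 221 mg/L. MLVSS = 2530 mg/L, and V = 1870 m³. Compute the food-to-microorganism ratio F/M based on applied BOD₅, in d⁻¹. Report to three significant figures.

F/M ≈ 0.122 d⁻¹

F/M = applied load / biomass = Q·S₀/(V·X) = 2610 × 221 / (1870 × 2530) = 0.1219 d⁻¹.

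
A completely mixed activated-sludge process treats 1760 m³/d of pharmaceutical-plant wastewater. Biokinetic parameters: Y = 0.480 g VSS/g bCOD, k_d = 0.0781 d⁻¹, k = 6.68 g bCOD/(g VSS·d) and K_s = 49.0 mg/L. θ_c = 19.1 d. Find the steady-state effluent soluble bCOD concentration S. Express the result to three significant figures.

S ≈ 2.08 mg/L

Effluent substrate depends only on kinetics and SRT: S = K_s(1 + k_d θ_c) / [θ_c(Yk − k_d) − 1] = 49.0 × (1 + 0.0781 × 19.1) / [19.1 × (0.480 × 6.68 − 0.0781) − 1] = 122.1 / 58.75 = 2.078 mg/L.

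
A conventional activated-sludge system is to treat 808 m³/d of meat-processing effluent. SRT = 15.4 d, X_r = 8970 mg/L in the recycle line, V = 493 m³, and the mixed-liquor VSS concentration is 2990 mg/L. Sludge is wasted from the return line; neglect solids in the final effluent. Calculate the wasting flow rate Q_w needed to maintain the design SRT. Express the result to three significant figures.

Q_w ≈ 10.7 m³/d

Q_w = (V·X)/(θ_c X_r) = 493.0 × 2990 / (15.4 × 8970) = 10.67 m³/d.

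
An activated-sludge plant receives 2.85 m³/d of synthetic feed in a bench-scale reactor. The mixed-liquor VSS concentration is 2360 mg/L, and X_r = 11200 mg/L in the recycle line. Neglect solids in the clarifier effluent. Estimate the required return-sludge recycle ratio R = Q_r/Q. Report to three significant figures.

Solids balance on the clarifier gives (1+R)X = R·X_r, so R = X/(X_r − X) = 2360 / (11200 − 2360) = 0.2670.

R ≈ 0.267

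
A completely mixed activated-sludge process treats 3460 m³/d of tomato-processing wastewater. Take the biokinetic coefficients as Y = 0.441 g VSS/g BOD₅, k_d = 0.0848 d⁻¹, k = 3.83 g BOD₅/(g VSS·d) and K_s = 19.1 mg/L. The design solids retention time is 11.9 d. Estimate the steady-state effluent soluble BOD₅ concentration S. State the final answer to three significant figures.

S ≈ 2.12 mg/L

For a completely mixed reactor with recycle the Lawrence–McCarty relation gives S = K_s·(1 + k_d·θ_c) / [θ_c·(Y·k − k_d) − 1] = 19.1 × (1 + 0.0848 × 11.9) / [11.9 × (0.441 × 3.83 − 0.0848) − 1] = 38.37 / 18.09 = 2.121 mg/L.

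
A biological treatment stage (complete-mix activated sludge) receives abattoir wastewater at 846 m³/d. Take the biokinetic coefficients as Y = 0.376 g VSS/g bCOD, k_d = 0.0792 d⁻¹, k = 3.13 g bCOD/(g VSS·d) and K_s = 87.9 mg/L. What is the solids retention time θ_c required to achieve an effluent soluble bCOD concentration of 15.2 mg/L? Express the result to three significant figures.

At the target effluent, Y k S/(K_s+S) = 0.376×3.13×15.2/103.1 = 0.1735 d⁻¹.
Then 1/θ_c = μ − k_d = 0.1735 − 0.0792 = 0.09431 d⁻¹, giving θ_c = 10.60 d.

θ_c ≈ 10.6 d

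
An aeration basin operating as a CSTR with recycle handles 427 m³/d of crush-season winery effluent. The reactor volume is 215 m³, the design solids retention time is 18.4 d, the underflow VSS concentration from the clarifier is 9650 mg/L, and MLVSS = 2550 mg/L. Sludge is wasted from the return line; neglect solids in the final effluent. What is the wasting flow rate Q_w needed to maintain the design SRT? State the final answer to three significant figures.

θ_c = V·X/(Q_w·X_r) when wasting from the recycle, so Q_w = V·X/(θ_c·X_r) = 215.0 × 2550 / (18.4 × 9650) = 3.088 m³/d.

Q_w ≈ 3.09 m³/d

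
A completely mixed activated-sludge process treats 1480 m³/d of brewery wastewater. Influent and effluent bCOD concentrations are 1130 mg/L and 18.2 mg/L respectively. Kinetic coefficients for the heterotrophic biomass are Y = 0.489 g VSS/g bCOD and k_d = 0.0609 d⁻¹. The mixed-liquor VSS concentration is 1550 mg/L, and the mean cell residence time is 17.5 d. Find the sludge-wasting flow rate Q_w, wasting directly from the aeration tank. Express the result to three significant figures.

Q_w ≈ 251 m³/d

From the SRT design equation V = Y Q (S₀−S) θ_c / [X (1 + k_d θ_c)] = 0.489 × 1480 × (1130 − 18.2) × 17.5 / [1550 × (1 + 0.0609 × 17.5)] = 1.41×10^7 / 3202 = 4398 m³.
Wasting from the aeration tank: Q_w = V / θ_c = 4398 / 17.5 = 251.3 m³/d.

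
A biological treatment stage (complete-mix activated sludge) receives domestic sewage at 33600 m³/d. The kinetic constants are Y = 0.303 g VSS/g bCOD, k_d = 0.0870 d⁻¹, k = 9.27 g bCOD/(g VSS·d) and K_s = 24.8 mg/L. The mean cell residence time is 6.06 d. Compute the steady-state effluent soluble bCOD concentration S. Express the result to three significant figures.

S ≈ 2.44 mg/L

For a completely mixed reactor with recycle the Lawrence–McCarty relation gives S = K_s·(1 + k_d·θ_c) / [θ_c·(Y·k − k_d) − 1] = 24.8 × (1 + 0.0870 × 6.06) / [6.06 × (0.303 × 9.27 − 0.0870) − 1] = 37.88 / 15.49 = 2.444 mg/L.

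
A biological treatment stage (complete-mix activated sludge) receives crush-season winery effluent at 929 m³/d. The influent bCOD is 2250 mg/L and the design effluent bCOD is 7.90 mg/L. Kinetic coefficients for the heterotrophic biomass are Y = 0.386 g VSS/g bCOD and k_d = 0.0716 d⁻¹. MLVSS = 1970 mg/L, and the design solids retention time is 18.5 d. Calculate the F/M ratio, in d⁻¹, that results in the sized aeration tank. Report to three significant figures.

Rearranging the biomass balance for a CMAS with decay, V = Y·Q·ΔS·θ_c / [X·(1+k_d θ_c)] = 0.386 × 929 × (2250 − 7.90) × 18.5 / [1970 × (1 + 0.0716 × 18.5)] = 1.49×10^7 / 4579 = 3248 m³.
F/M = Q·S₀ / (V·X) = 929 × 2250 / (3248 × 1970) = 0.3267 g bCOD·(g VSS·d)⁻¹.

F/M ≈ 0.327 d⁻¹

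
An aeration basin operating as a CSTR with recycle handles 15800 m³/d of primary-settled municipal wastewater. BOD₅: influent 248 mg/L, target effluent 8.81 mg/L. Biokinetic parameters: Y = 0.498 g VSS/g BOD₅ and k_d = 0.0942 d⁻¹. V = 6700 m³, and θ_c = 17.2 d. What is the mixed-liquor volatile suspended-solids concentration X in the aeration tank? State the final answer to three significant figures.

X = Y·Q·ΔS·θ_c / [V·(1 + k_d θ_c)] = 0.498 × 15800 × (248 − 8.81) × 17.2 / [6700 × (1 + 0.0942 × 17.2)] = 1844 mg/L.

X ≈ 1840 mg/L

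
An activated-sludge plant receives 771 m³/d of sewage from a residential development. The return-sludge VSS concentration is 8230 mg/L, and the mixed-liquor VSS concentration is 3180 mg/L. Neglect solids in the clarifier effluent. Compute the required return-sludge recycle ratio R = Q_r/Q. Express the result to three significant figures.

Solids balance on the clarifier gives (1+R)X = R·X_r, so R = X/(X_r − X) = 3180 / (8230 − 3180) = 0.6297.

R ≈ 0.630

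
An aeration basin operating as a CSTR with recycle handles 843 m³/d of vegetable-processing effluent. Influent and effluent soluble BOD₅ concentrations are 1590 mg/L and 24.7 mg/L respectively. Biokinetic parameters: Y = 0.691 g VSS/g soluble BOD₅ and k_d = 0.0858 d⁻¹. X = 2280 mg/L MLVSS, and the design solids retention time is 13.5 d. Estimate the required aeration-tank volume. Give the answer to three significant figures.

V ≈ 2500 m³

Steady-state biomass mass balance: V·X·(1 + k_d·θ_c) = Y·Q·(S₀ − S)·θ_c, so V = 0.691 × 843 × (1590 − 24.7) × 13.5 / [2280 × (1 + 0.0858 × 13.5)] = 1.23×10^7 / 4921 = 2501 m³.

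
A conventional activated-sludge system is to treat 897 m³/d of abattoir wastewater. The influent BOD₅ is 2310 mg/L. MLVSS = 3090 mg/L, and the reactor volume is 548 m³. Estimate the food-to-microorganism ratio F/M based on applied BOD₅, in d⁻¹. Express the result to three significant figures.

F/M ≈ 1.22 d⁻¹

Food-to-microorganism ratio F/M = Q S₀ / (V X) = 897 × 2310 / (548.0 × 3090) = 1.224 d⁻¹.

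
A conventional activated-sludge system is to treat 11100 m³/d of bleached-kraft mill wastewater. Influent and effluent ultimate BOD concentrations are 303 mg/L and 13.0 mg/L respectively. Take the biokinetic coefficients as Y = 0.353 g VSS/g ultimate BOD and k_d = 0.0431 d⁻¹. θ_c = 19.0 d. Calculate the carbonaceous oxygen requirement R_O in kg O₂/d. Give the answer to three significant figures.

R_O ≈ 2330 kg O₂/d

Observed yield with endogenous decay: Y_obs = Y / (1 + k_d·θ_c) = 0.353 / (1 + 0.0431 × 19.0) = 0.353 / 1.819 = 0.1941 g VSS/g ultimate BOD.
Mass of ultimate BOD removed per day: Q(S₀ − S) = 11100 × 290.0 g/m³ = 3219 kg/d.
Net sludge production P_X = 0.1941 × 3219 = 624.7 kg VSS/d.
R_O = Q·(S₀ − S) − 1.42·P_X = 3219 − 1.42 × 624.7 = 2332 kg O₂/d.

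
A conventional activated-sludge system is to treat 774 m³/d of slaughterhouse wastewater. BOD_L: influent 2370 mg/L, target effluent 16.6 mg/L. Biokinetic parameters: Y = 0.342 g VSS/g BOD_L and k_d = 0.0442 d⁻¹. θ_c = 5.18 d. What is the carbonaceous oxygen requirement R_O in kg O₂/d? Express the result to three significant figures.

The observed yield is Y_obs = Y/(1 + k_d·θ_c) = 0.342 / (1 + 0.0442 × 5.18) = 0.342 / 1.229 = 0.2783 g VSS per g BOD_L removed.
Substrate removed = Q·(S₀ − S) = 774 m³/d × (2370 − 16.6) g/m³ = 1.82×10^6 g/d = 1822 kg/d.
Biomass synthesised: P_X = Y_obs × 1822 = 506.9 kg VSS/d.
Carbonaceous O₂ demand = substrate oxidised − cell-mass equivalent = 1822 − 1.42 × 506.9 = 1102 kg O₂/d.

R_O ≈ 1100 kg O₂/d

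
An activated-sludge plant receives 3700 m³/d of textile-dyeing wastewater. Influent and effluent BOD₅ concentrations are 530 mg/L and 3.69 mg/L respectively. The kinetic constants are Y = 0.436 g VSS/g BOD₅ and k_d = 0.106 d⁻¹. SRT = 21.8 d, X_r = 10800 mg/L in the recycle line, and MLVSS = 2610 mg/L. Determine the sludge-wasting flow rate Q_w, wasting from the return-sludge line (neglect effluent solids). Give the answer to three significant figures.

Rearranging the biomass balance for a CMAS with decay, V = Y·Q·ΔS·θ_c / [X·(1+k_d θ_c)] = 0.436 × 3700 × (530 − 3.69) × 21.8 / [2610 × (1 + 0.106 × 21.8)] = 1.85×10^7 / 8641 = 2142 m³.
Q_w = (V·X)/(θ_c X_r) = 2142 × 2610 / (21.8 × 10800) = 23.75 m³/d.

Q_w ≈ 23.7 m³/d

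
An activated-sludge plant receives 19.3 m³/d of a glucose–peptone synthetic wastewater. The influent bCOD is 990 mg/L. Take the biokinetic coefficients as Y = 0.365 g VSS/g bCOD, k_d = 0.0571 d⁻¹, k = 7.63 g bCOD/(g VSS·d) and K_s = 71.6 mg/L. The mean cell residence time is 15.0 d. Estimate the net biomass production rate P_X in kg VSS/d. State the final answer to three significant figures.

P_X ≈ 3.74 kg VSS/d

For a completely mixed reactor with recycle the Lawrence–McCarty relation gives S = K_s·(1 + k_d·θ_c) / [θ_c·(Y·k − k_d) − 1] = 71.6 × (1 + 0.0571 × 15.0) / [15.0 × (0.365 × 7.63 − 0.0571) − 1] = 132.9 / 39.92 = 3.330 mg/L.
Y_obs = Y / (1 + k_d θ_c) = 0.365 / (1 + 0.0571 × 15.0) = 0.365 / 1.857 = 0.1966.
Q·(S₀ − S) = 19.3 × (990 − 3.33) × 10⁻³ = 19.04 kg/d removed.
P_X = Y_obs · Q(S₀ − S) = 0.1966 × 19.04 = 3.744 kg VSS/d.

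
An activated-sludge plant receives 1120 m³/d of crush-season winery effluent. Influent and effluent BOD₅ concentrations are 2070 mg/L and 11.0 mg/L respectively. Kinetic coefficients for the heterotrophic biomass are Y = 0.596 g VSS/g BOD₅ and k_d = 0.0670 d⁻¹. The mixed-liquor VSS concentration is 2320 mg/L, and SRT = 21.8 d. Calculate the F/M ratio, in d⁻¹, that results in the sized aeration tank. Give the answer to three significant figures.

Steady-state biomass mass balance: V·X·(1 + k_d·θ_c) = Y·Q·(S₀ − S)·θ_c, so V = 0.596 × 1120 × (2070 − 11.0) × 21.8 / [2320 × (1 + 0.0670 × 21.8)] = 3×10^7 / 5709 = 5249 m³.
Food-to-microorganism ratio F/M = Q S₀ / (V X) = 1120 × 2070 / (5249 × 2320) = 0.1904 d⁻¹.

F/M ≈ 0.190 d⁻¹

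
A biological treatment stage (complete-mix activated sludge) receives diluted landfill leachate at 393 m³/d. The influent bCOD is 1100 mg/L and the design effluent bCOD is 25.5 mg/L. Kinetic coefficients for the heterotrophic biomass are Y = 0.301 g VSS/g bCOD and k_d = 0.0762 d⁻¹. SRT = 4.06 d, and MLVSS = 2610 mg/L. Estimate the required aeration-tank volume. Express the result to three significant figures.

Rearranging the biomass balance for a CMAS with decay, V = Y·Q·ΔS·θ_c / [X·(1+k_d θ_c)] = 0.301 × 393 × (1100 − 25.5) × 4.06 / [2610 × (1 + 0.0762 × 4.06)] = 5.16×10^5 / 3417 = 151.0 m³.

V ≈ 151 m³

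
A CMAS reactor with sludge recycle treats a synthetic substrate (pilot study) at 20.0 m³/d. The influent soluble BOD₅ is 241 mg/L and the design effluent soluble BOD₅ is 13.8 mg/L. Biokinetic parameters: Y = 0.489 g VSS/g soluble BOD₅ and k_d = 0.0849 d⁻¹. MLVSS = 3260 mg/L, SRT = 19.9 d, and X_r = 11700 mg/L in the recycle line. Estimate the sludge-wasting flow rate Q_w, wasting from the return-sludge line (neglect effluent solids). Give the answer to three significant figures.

Q_w ≈ 0.0706 m³/d

Rearranging the biomass balance for a CMAS with decay, V = Y·Q·ΔS·θ_c / [X·(1+k_d θ_c)] = 0.489 × 20.0 × (241 − 13.8) × 19.9 / [3260 × (1 + 0.0849 × 19.9)] = 4.42×10^4 / 8768 = 5.043 m³.
Wasting from the return line (neglecting effluent solids): Q_w = V·X / (θ_c·X_r) = 5.043 × 3260 / (19.9 × 11700) = 0.07061 m³/d.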